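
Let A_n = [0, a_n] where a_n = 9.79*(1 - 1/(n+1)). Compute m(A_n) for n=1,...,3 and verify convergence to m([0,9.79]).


By continuity of measure from below: if A_n increases to A, then m(A_n) -> m(A).
Here A = [0, 9.79], so m(A) = 9.79
Step 1: a_1 = 9.79*(1 - 1/2) = 4.895, m(A_1) = 4.895
Step 2: a_2 = 9.79*(1 - 1/3) = 6.5267, m(A_2) = 6.5267
Step 3: a_3 = 9.79*(1 - 1/4) = 7.3425, m(A_3) = 7.3425
Limit: m(A_n) -> m([0,9.79]) = 9.79


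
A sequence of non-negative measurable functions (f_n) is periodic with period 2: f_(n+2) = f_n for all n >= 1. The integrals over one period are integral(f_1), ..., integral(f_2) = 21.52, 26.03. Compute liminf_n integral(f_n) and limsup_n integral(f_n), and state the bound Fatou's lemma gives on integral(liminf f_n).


The sequence (integral(f_n)) is periodic with period 2, repeating the values 21.52, 26.03 indefinitely.
Step 1: For a periodic sequence, every tail (a_m, a_(m+1), ...) contains all 2 period values infinitely often.
Step 2: Hence inf of every tail = min of the period values = min(21.52, 26.03) = 21.52.
        liminf_n integral(f_n) = sup over m of (inf of tail from m) = 21.52.
Step 3: Similarly sup of every tail = max of the period values = 26.03.
        limsup_n integral(f_n) = 26.03.
Step 4: Fatou's lemma: integral(liminf_n f_n) <= liminf_n integral(f_n) = 21.52.
        So the integral of the pointwise liminf is at most 21.52.


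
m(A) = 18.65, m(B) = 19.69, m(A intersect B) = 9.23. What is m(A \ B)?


m(A \ B) = m(A) - m(A n B)
= 18.65 - 9.23
= 9.42


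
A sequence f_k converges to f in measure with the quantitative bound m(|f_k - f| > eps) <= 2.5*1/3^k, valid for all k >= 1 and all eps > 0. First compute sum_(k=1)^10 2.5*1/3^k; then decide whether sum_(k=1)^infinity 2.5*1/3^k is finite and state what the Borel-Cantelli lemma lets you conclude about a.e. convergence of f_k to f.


Step 1: List the terms 2.5*1/3^k for k = 1 to 10:
  k=1: 0.833333
  k=2: 0.277778
  k=3: 0.092593
  k=4: 0.030864
  k=5: 0.010288
  k=6: 0.003429
  k=7: 0.001143
  k=8: 3.810395e-04
  k=9: 1.270132e-04
  k=10: 4.233772e-05
Step 2: Partial sum = 0.833333 + 0.277778 + 0.092593 + 0.030864 + 0.010288 + 0.003429 + 0.001143 + 3.810395e-04 + 1.270132e-04 + 4.233772e-05
     = 1.249979
Step 3: The full series sum_(k>=1) 2.5*1/3^k converges (geometric series with ratio 1/3 < 1; a constant multiple of a convergent series converges).
Step 4: Fix eps > 0. Since sum_k m(|f_k - f| > eps) < infinity, the Borel-Cantelli lemma gives
        m(limsup_k {|f_k - f| > eps}) = 0, i.e. for a.e. x, |f_k(x) - f(x)| <= eps for all large k.
        Applying this with eps = 1/j for j = 1, 2, ... and intersecting the countably many full-measure sets,
        for a.e. x we get limsup_k |f_k(x) - f(x)| <= 1/j for every j, hence f_k -> f almost everywhere.
Conclusion: series converges; Borel-Cantelli yields f_k -> f a.e.


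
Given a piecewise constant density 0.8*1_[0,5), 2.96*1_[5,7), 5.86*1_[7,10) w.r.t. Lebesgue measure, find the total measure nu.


Integrate each piece of the Radon-Nikodym derivative:
Step 1: integral_0^5 0.8 dx = 0.8*(5-0) = 0.8*5 = 4
Step 2: integral_5^7 2.96 dx = 2.96*(7-5) = 2.96*2 = 5.92
Step 3: integral_7^10 5.86 dx = 5.86*(10-7) = 5.86*3 = 17.58
Total: 4 + 5.92 + 17.58 = 27.5


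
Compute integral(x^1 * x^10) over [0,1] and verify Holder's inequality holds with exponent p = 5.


Step 1: Exact integral of f*g = integral(x^11, 0, 1) = 1/12
     = 0.083333
Step 2: Holder bound with p=5, q=1.25:
  ||f||_p = (integral x^5 dx)^(1/5) = (1/6)^(1/5) = 0.698827
  ||g||_q = (integral x^12.5 dx)^(1/1.25) = (1/13.5)^(1/1.25) = 0.124662
Step 3: Holder bound = ||f||_p * ||g||_q = 0.698827 * 0.124662 = 0.087117
Verification: 0.083333 <= 0.087117 (Holder holds)


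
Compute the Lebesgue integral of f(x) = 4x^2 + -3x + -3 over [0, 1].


The Lebesgue integral of a Riemann-integrable function agrees with the Riemann integral.
Antiderivative F(x) = (4/3)x^3 + (-3/2)x^2 + -3x
F(1) = (4/3)*1^3 + (-3/2)*1^2 + -3*1
     = (4/3)*1 + (-3/2)*1 + -3*1
     = 1.333333 + -1.5 + -3
     = -3.166667
F(0) = 0.0
Integral = F(1) - F(0) = -3.166667 - 0.0 = -3.166667


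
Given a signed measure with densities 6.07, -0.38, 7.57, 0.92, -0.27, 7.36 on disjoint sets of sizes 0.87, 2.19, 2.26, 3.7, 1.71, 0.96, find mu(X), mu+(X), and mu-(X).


Step 1: Compute signed measure on each set:
  Set 1: 6.07 * 0.87 = 5.2809
  Set 2: -0.38 * 2.19 = -0.8322
  Set 3: 7.57 * 2.26 = 17.1082
  Set 4: 0.92 * 3.7 = 3.404
  Set 5: -0.27 * 1.71 = -0.4617
  Set 6: 7.36 * 0.96 = 7.0656
Step 2: Total signed measure = (5.2809) + (-0.8322) + (17.1082) + (3.404) + (-0.4617) + (7.0656)
     = 31.5648
Step 3: Positive part mu+(X) = sum of positive contributions = 32.8587
Step 4: Negative part mu-(X) = |sum of negative contributions| = 1.2939


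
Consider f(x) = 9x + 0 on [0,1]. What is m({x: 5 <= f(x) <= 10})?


f^(-1)([5, 10]) = {x : 5 <= 9x + 0 <= 10}
Solving: (5 - 0)/9 <= x <= (10 - 0)/9
= [0.555556, 1.111111]
Intersecting with [0,1]: [0.555556, 1]
Measure = 1 - 0.555556 = 0.444444


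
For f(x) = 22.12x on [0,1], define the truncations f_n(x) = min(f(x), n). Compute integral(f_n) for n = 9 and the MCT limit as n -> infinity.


f(x) = 22.12x on [0,1]; f_n(x) = min(22.12x, n). At n = 9:
Step 1: f(x) reaches 9 at x = 9/22.12 = 0.406872
Step 2: integral(f_9) = integral(22.12x, 0, 0.406872) + integral(9, 0.406872, 1)
       = 22.12*0.406872^2/2 + 9*(1 - 0.406872)
       = 1.830922 + 5.338156
       = 7.169078
Step 3: As n -> infinity, f_n increases to f, so by MCT integral(f_n) -> integral(f) = 22.12/2 = 11.06.
Convergence: integral(f_9) = 7.169078 -> 11.06 as n -> infinity


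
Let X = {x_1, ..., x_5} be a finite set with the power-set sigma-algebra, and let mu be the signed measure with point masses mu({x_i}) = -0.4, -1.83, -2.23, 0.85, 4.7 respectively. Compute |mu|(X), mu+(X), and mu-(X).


Step 1: Every measurable set is a union of atoms (the cells / points), so a Hahn decomposition is
  obtained by grouping atoms by sign: P = union of atoms with mu > 0, N = union of the remaining atoms.
  Atoms in P (indices): 4, 5;  atoms in N (indices): 1, 2, 3
  Positive values: 0.85, 4.7
  Negative values: -0.4, -1.83, -2.23
Step 2: mu+(X) = mu(P) = sum of positive atom values = 5.55
Step 3: mu-(X) = -mu(N) = sum of |negative atom values| = 4.46
Step 4: |mu|(X) = mu+(X) + mu-(X) = 5.55 + 4.46 = 10.01


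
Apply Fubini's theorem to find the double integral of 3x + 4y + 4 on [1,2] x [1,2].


By Fubini, integrate in x first, then y.
Step 1: Fix y, integrate over x in [1,2]:
  integral(3x + 4y + 4, x=1..2)
  = 3*(2^2 - 1^2)/2 + (4y + 4)*(2 - 1)
  = 4.5 + (4y + 4)*1
  = 4.5 + 4y + 4
  = 8.5 + 4y
Step 2: Integrate over y in [1,2]:
  integral(8.5 + 4y, y=1..2)
  = 8.5*1 + 4*(2^2 - 1^2)/2
  = 8.5 + 6
  = 14.5


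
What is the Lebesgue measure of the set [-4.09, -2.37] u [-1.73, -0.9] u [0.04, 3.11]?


For pairwise disjoint intervals, m(union) = sum of lengths.
= (-2.37 - -4.09) + (-0.9 - -1.73) + (3.11 - 0.04)
= 1.72 + 0.83 + 3.07
= 5.62


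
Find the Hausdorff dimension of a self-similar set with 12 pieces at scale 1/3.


For a self-similar set with N copies scaled by 1/r:
dim_H = log(N)/log(r) = log(12)/log(3)
= 2.484907/1.098612
= 2.26186


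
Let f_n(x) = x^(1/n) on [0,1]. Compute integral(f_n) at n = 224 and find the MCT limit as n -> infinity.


At n = 224: f_224(x) = x^(1/224).
Step 1: integral(x^(1/224), 0, 1) = [x^(1/224+1) / (1/224+1)] from 0 to 1
     = 1 / (1/224 + 1) = 1 / ((224+1)/224) = 224/(224+1)
     = 224/225 = 0.995556
Step 2: As n -> infinity, f_n(x) = x^(1/n) -> 1 for x in (0,1], and f_n is increasing in n.
By MCT, lim_n integral(f_n) = integral(lim_n f_n) = integral(1, 0, 1) = 1.
Step 3: Verify convergence: 224/225 = 0.995556 -> 1


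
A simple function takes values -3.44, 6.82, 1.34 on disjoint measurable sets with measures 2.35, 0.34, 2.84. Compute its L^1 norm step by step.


Step 1: Compute |f_i|^1 for each value:
  |-3.44|^1 = 3.44
  |6.82|^1 = 6.82
  |1.34|^1 = 1.34
Step 2: Multiply by measures and sum:
  3.44 * 2.35 = 8.084
  6.82 * 0.34 = 2.3188
  1.34 * 2.84 = 3.8056
Sum = 8.084 + 2.3188 + 3.8056 = 14.2084
Step 3: Take the p-th root:
||f||_1 = (14.2084)^(1/1) = 14.2084


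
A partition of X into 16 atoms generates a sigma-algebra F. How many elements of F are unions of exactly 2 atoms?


Each element of F is a union of some subset of the 16 atoms.
Elements that are unions of exactly 2 atoms correspond to 2-element subsets of the 16 atoms.
Count = C(16, 2) = 16! / (2! * 14!) = 120.


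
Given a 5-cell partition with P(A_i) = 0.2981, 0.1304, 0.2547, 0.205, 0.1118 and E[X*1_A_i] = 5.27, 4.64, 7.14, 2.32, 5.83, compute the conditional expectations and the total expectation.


For each cell A_i: E[X|A_i] = E[X*1_A_i] / P(A_i)
Step 1: E[X|A_1] = 5.27 / 0.2981 = 17.678631
Step 2: E[X|A_2] = 4.64 / 0.1304 = 35.582822
Step 3: E[X|A_3] = 7.14 / 0.2547 = 28.03298
Step 4: E[X|A_4] = 2.32 / 0.205 = 11.317073
Step 5: E[X|A_5] = 5.83 / 0.1118 = 52.146691
Verification: E[X] = sum E[X*1_A_i] = 5.27 + 4.64 + 7.14 + 2.32 + 5.83 = 25.2


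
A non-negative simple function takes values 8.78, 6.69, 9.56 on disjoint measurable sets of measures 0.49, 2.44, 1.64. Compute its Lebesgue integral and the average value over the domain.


Step 1: Integral = sum(value_i * measure_i)
= 8.78*0.49 + 6.69*2.44 + 9.56*1.64
= 4.3022 + 16.3236 + 15.6784
= 36.3042
Step 2: Total measure of domain = 0.49 + 2.44 + 1.64 = 4.57
Step 3: Average value = 36.3042 / 4.57 = 7.944026


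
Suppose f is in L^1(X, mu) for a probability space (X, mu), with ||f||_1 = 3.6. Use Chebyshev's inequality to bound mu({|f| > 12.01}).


Chebyshev/Markov inequality: mu(|f| > eps) <= (||f||_p / eps)^p
Step 1: ||f||_1 / eps = 3.6 / 12.01 = 0.29975
Step 2: Raise to power p = 1:
  (0.29975)^1 = 0.29975
Step 3: Therefore mu(|f| > 12.01) <= 0.29975


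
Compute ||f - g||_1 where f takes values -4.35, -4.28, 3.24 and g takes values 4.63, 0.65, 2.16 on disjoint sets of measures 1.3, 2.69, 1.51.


Step 1: Compute differences f_i - g_i:
  -4.35 - 4.63 = -8.98
  -4.28 - 0.65 = -4.93
  3.24 - 2.16 = 1.08
Step 2: Compute |diff|^1 * measure for each set:
  |-8.98|^1 * 1.3 = 8.98 * 1.3 = 11.674
  |-4.93|^1 * 2.69 = 4.93 * 2.69 = 13.2617
  |1.08|^1 * 1.51 = 1.08 * 1.51 = 1.6308
Step 3: Sum = 26.5665
Step 4: ||f-g||_1 = (26.5665)^(1/1) = 26.5665


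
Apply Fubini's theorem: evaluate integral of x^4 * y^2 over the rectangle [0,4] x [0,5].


By Fubini's theorem, the double integral factors as a product of single integrals:
Step 1: integral_0^4 x^4 dx = [x^5/5] from 0 to 4
     = 4^5/5 = 204.8
Step 2: integral_0^5 y^2 dy = [y^3/3] from 0 to 5
     = 5^3/3 = 41.666667
Step 3: Double integral = 204.8 * 41.666667 = 8533.333333


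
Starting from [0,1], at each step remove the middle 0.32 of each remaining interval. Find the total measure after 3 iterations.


Step 1: At each step, fraction remaining = 1 - 0.32 = 0.68
Step 2: After 3 steps, measure = (0.68)^3
Step 3: Computing the power step by step:
  After step 1: 0.68
  After step 2: 0.4624
  After step 3: 0.314432
Result = 0.314432


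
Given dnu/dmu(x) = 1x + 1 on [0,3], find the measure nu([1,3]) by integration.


nu(A) = integral_A (dnu/dmu) dmu = integral_1^3 (1x + 1) dx
Step 1: Antiderivative F(x) = (1/2)x^2 + 1x
Step 2: F(3) = (1/2)*3^2 + 1*3 = 4.5 + 3 = 7.5
Step 3: F(1) = (1/2)*1^2 + 1*1 = 0.5 + 1 = 1.5
Step 4: nu([1,3]) = F(3) - F(1) = 7.5 - 1.5 = 6


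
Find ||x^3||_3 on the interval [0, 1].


Step 1: ||f||_3 = (integral_0^1 |x^3|^3 dx)^(1/3)
     = (integral_0^1 x^9 dx)^(1/3)
Step 2: integral_0^1 x^9 dx = [x^10/(10)] from 0 to 1 = 1^10/10
     = 1/10 = 0.1
Step 3: ||f||_3 = (0.1)^(1/3) = 0.464159


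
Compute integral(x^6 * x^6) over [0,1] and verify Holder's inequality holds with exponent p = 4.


Step 1: Exact integral of f*g = integral(x^12, 0, 1) = 1/13
     = 0.076923
Step 2: Holder bound with p=4, q=1.333333:
  ||f||_p = (integral x^24 dx)^(1/4) = (1/25)^(1/4) = 0.447214
  ||g||_q = (integral x^8 dx)^(1/1.333333) = (1/9)^(1/1.333333) = 0.19245
Step 3: Holder bound = ||f||_p * ||g||_q = 0.447214 * 0.19245 = 0.086066
Verification: 0.076923 <= 0.086066 (Holder holds)


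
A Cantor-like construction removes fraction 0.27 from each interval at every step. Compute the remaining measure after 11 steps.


Step 1: At each step, fraction remaining = 1 - 0.27 = 0.73
Step 2: After 11 steps, measure = (0.73)^11
Result = 0.031373


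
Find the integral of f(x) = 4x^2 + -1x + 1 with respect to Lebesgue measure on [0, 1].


The Lebesgue integral of a Riemann-integrable function agrees with the Riemann integral.
Antiderivative F(x) = (4/3)x^3 + (-1/2)x^2 + 1x
F(1) = (4/3)*1^3 + (-1/2)*1^2 + 1*1
     = (4/3)*1 + (-1/2)*1 + 1*1
     = 1.333333 + -0.5 + 1
     = 1.833333
F(0) = 0.0
Integral = F(1) - F(0) = 1.833333 - 0.0 = 1.833333


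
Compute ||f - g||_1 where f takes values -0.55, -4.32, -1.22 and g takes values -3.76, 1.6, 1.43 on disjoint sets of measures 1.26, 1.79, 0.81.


Step 1: Compute differences f_i - g_i:
  -0.55 - -3.76 = 3.21
  -4.32 - 1.6 = -5.92
  -1.22 - 1.43 = -2.65
Step 2: Compute |diff|^1 * measure for each set:
  |3.21|^1 * 1.26 = 3.21 * 1.26 = 4.0446
  |-5.92|^1 * 1.79 = 5.92 * 1.79 = 10.5968
  |-2.65|^1 * 0.81 = 2.65 * 0.81 = 2.1465
Step 3: Sum = 16.7879
Step 4: ||f-g||_1 = (16.7879)^(1/1) = 16.7879


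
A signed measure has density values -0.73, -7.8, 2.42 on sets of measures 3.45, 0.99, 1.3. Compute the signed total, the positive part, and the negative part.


Step 1: Compute signed measure on each set:
  Set 1: -0.73 * 3.45 = -2.5185
  Set 2: -7.8 * 0.99 = -7.722
  Set 3: 2.42 * 1.3 = 3.146
Step 2: Total signed measure = (-2.5185) + (-7.722) + (3.146)
     = -7.0945
Step 3: Positive part mu+(X) = sum of positive contributions = 3.146
Step 4: Negative part mu-(X) = |sum of negative contributions| = 10.2405


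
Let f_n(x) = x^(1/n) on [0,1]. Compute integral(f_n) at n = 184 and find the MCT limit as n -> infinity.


At n = 184: f_184(x) = x^(1/184).
Step 1: integral(x^(1/184), 0, 1) = [x^(1/184+1) / (1/184+1)] from 0 to 1
     = 1 / (1/184 + 1) = 1 / ((184+1)/184) = 184/(184+1)
     = 184/185 = 0.994595
Step 2: As n -> infinity, f_n(x) = x^(1/n) -> 1 for x in (0,1], and f_n is increasing in n.
By MCT, lim_n integral(f_n) = integral(lim_n f_n) = integral(1, 0, 1) = 1.
Step 3: Verify convergence: 184/185 = 0.994595 -> 1


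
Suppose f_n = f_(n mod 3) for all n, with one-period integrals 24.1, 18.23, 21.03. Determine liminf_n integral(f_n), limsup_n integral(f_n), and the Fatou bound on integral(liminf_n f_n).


The sequence (integral(f_n)) is periodic with period 3, repeating the values 24.1, 18.23, 21.03 indefinitely.
Step 1: For a periodic sequence, every tail (a_m, a_(m+1), ...) contains all 3 period values infinitely often.
Step 2: Hence inf of every tail = min of the period values = min(24.1, 18.23, 21.03) = 18.23.
        liminf_n integral(f_n) = sup over m of (inf of tail from m) = 18.23.
Step 3: Similarly sup of every tail = max of the period values = 24.1.
        limsup_n integral(f_n) = 24.1.
Step 4: Fatou's lemma: integral(liminf_n f_n) <= liminf_n integral(f_n) = 18.23.
        So the integral of the pointwise liminf is at most 18.23.


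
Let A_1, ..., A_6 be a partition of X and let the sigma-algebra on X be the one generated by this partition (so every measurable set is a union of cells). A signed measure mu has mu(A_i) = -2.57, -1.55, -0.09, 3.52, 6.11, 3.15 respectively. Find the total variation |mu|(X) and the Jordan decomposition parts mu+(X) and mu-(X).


Step 1: Every measurable set is a union of atoms (the cells / points), so a Hahn decomposition is
  obtained by grouping atoms by sign: P = union of atoms with mu > 0, N = union of the remaining atoms.
  Atoms in P (indices): 4, 5, 6;  atoms in N (indices): 1, 2, 3
  Positive values: 3.52, 6.11, 3.15
  Negative values: -2.57, -1.55, -0.09
Step 2: mu+(X) = mu(P) = sum of positive atom values = 12.78
Step 3: mu-(X) = -mu(N) = sum of |negative atom values| = 4.21
Step 4: |mu|(X) = mu+(X) + mu-(X) = 12.78 + 4.21 = 16.99


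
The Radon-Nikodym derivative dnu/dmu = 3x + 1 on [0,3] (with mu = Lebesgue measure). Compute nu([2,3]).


nu(A) = integral_A (dnu/dmu) dmu = integral_2^3 (3x + 1) dx
Step 1: Antiderivative F(x) = (3/2)x^2 + 1x
Step 2: F(3) = (3/2)*3^2 + 1*3 = 13.5 + 3 = 16.5
Step 3: F(2) = (3/2)*2^2 + 1*2 = 6 + 2 = 8
Step 4: nu([2,3]) = F(3) - F(2) = 16.5 - 8 = 8.5


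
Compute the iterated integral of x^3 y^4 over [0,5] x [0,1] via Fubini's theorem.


By Fubini's theorem, the double integral factors as a product of single integrals:
Step 1: integral_0^5 x^3 dx = [x^4/4] from 0 to 5
     = 5^4/4 = 156.25
Step 2: integral_0^1 y^4 dy = [y^5/5] from 0 to 1
     = 1^5/5 = 0.2
Step 3: Double integral = 156.25 * 0.2 = 31.25


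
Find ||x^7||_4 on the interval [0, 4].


Step 1: ||f||_4 = (integral_0^4 |x^7|^4 dx)^(1/4)
     = (integral_0^4 x^28 dx)^(1/4)
Step 2: integral_0^4 x^28 dx = [x^29/(29)] from 0 to 4 = 4^29/29
     = 288230376151711744/29 = 9.938978e+15
Step 3: ||f||_4 = (9.938978e+15)^(1/4) = 9984.709588


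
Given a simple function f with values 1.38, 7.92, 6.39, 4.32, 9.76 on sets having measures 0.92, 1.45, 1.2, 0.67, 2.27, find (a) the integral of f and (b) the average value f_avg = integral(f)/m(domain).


Step 1: Integral = sum(value_i * measure_i)
= 1.38*0.92 + 7.92*1.45 + 6.39*1.2 + 4.32*0.67 + 9.76*2.27
= 1.2696 + 11.484 + 7.668 + 2.8944 + 22.1552
= 45.4712
Step 2: Total measure of domain = 0.92 + 1.45 + 1.2 + 0.67 + 2.27 = 6.51
Step 3: Average value = 45.4712 / 6.51 = 6.984823


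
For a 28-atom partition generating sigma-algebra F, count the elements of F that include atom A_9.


Each element of F is a union of some subset S of the 28 atoms.
The element contains A_9 iff A_9 is in S.
So we count subsets S of {A_1,...,A_28} with A_9 in S: choose freely among the other 27 atoms.
Count = 2^(28-1) = 2^27 = 134217728.


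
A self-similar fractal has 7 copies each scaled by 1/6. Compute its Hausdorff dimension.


For a self-similar set with N copies scaled by 1/r:
dim_H = log(N)/log(r) = log(7)/log(6)
= 1.94591/1.791759
= 1.086033


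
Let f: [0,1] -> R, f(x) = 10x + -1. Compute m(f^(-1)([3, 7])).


f^(-1)([3, 7]) = {x : 3 <= 10x + -1 <= 7}
Solving: (3 - -1)/10 <= x <= (7 - -1)/10
= [0.4, 0.8]
Intersecting with [0,1]: [0.4, 0.8]
Measure = 0.8 - 0.4 = 0.4


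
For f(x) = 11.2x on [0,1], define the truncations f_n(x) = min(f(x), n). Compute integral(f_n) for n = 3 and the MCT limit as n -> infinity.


f(x) = 11.2x on [0,1]; f_n(x) = min(11.2x, n). At n = 3:
Step 1: f(x) reaches 3 at x = 3/11.2 = 0.267857
Step 2: integral(f_3) = integral(11.2x, 0, 0.267857) + integral(3, 0.267857, 1)
       = 11.2*0.267857^2/2 + 3*(1 - 0.267857)
       = 0.401786 + 2.196429
       = 2.598214
Step 3: As n -> infinity, f_n increases to f, so by MCT integral(f_n) -> integral(f) = 11.2/2 = 5.6.
Convergence: integral(f_3) = 2.598214 -> 5.6 as n -> infinity


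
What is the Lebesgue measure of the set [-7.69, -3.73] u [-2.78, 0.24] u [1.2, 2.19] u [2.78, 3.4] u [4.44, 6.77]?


For pairwise disjoint intervals, m(union) = sum of lengths.
= (-3.73 - -7.69) + (0.24 - -2.78) + (2.19 - 1.2) + (3.4 - 2.78) + (6.77 - 4.44)
= 3.96 + 3.02 + 0.99 + 0.62 + 2.33
= 10.92


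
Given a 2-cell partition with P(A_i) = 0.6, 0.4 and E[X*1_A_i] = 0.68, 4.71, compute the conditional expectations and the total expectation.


For each cell A_i: E[X|A_i] = E[X*1_A_i] / P(A_i)
Step 1: E[X|A_1] = 0.68 / 0.6 = 1.133333
Step 2: E[X|A_2] = 4.71 / 0.4 = 11.775
Verification: E[X] = sum E[X*1_A_i] = 0.68 + 4.71 = 5.39


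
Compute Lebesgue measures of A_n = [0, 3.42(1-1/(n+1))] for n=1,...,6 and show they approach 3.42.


By continuity of measure from below: if A_n increases to A, then m(A_n) -> m(A).
Here A = [0, 3.42], so m(A) = 3.42
Step 1: a_1 = 3.42*(1 - 1/2) = 1.71, m(A_1) = 1.71
Step 2: a_2 = 3.42*(1 - 1/3) = 2.28, m(A_2) = 2.28
Step 3: a_3 = 3.42*(1 - 1/4) = 2.565, m(A_3) = 2.565
Step 4: a_4 = 3.42*(1 - 1/5) = 2.736, m(A_4) = 2.736
Step 5: a_5 = 3.42*(1 - 1/6) = 2.85, m(A_5) = 2.85
Step 6: a_6 = 3.42*(1 - 1/7) = 2.9314, m(A_6) = 2.9314
Limit: m(A_n) -> m([0,3.42]) = 3.42


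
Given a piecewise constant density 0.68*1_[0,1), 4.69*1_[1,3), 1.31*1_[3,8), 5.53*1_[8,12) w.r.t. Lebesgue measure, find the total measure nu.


Integrate each piece of the Radon-Nikodym derivative:
Step 1: integral_0^1 0.68 dx = 0.68*(1-0) = 0.68*1 = 0.68
Step 2: integral_1^3 4.69 dx = 4.69*(3-1) = 4.69*2 = 9.38
Step 3: integral_3^8 1.31 dx = 1.31*(8-3) = 1.31*5 = 6.55
Step 4: integral_8^12 5.53 dx = 5.53*(12-8) = 5.53*4 = 22.12
Total: 0.68 + 9.38 + 6.55 + 22.12 = 38.73


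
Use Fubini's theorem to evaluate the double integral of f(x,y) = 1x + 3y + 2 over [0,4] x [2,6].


By Fubini, integrate in x first, then y.
Step 1: Fix y, integrate over x in [0,4]:
  integral(1x + 3y + 2, x=0..4)
  = 1*(4^2 - 0^2)/2 + (3y + 2)*(4 - 0)
  = 8 + (3y + 2)*4
  = 8 + 12y + 8
  = 16 + 12y
Step 2: Integrate over y in [2,6]:
  integral(16 + 12y, y=2..6)
  = 16*4 + 12*(6^2 - 2^2)/2
  = 64 + 192
  = 256


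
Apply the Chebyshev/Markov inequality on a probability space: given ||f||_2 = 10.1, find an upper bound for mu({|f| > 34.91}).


Chebyshev/Markov inequality: mu(|f| > eps) <= (||f||_p / eps)^p
Step 1: ||f||_2 / eps = 10.1 / 34.91 = 0.289315
Step 2: Raise to power p = 2:
  (0.289315)^2 = 0.083703
Step 3: Therefore mu(|f| > 34.91) <= 0.083703


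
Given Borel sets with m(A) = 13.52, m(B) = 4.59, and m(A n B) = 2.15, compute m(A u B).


By inclusion-exclusion: m(A u B) = m(A) + m(B) - m(A n B)
= 13.52 + 4.59 - 2.15
= 15.96


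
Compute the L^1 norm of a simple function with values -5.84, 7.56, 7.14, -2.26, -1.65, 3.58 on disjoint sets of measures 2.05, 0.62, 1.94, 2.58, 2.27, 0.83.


Step 1: Compute |f_i|^1 for each value:
  |-5.84|^1 = 5.84
  |7.56|^1 = 7.56
  |7.14|^1 = 7.14
  |-2.26|^1 = 2.26
  |-1.65|^1 = 1.65
  |3.58|^1 = 3.58
Step 2: Multiply by measures and sum:
  5.84 * 2.05 = 11.972
  7.56 * 0.62 = 4.6872
  7.14 * 1.94 = 13.8516
  2.26 * 2.58 = 5.8308
  1.65 * 2.27 = 3.7455
  3.58 * 0.83 = 2.9714
Sum = 11.972 + 4.6872 + 13.8516 + 5.8308 + 3.7455 + 2.9714 = 43.0585
Step 3: Take the p-th root:
||f||_1 = (43.0585)^(1/1) = 43.0585


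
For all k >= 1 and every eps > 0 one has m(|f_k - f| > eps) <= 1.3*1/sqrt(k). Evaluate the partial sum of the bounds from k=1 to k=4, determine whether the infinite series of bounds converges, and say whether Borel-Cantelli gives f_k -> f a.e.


Step 1: List the terms 1.3*1/sqrt(k) for k = 1 to 4:
  k=1: 1.3
  k=2: 0.919239
  k=3: 0.750555
  k=4: 0.65
Step 2: Partial sum = 1.3 + 0.919239 + 0.750555 + 0.65
     = 3.619794
Step 3: The full series sum_(k>=1) 1.3*1/sqrt(k) diverges (p-series with p = 1/2 <= 1; a nonzero constant multiple of a divergent series diverges).
Step 4: The (first) Borel-Cantelli lemma requires a summable sequence of measures, so it does not apply here;
        from this bound alone no conclusion about a.e. convergence can be drawn (convergence in measure still
        gives an a.e.-convergent subsequence, but not a.e. convergence of the whole sequence).
Conclusion: series diverges; Borel-Cantelli is inconclusive about a.e. convergence of f_k.


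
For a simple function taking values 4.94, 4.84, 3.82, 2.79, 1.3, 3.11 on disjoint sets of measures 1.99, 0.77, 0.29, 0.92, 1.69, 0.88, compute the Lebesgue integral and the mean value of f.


Step 1: Integral = sum(value_i * measure_i)
= 4.94*1.99 + 4.84*0.77 + 3.82*0.29 + 2.79*0.92 + 1.3*1.69 + 3.11*0.88
= 9.8306 + 3.7268 + 1.1078 + 2.5668 + 2.197 + 2.7368
= 22.1658
Step 2: Total measure of domain = 1.99 + 0.77 + 0.29 + 0.92 + 1.69 + 0.88 = 6.54
Step 3: Average value = 22.1658 / 6.54 = 3.389266


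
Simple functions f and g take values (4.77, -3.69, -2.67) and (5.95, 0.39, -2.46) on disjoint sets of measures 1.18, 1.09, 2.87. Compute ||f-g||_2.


Step 1: Compute differences f_i - g_i:
  4.77 - 5.95 = -1.18
  -3.69 - 0.39 = -4.08
  -2.67 - -2.46 = -0.21
Step 2: Compute |diff|^2 * measure for each set:
  |-1.18|^2 * 1.18 = 1.3924 * 1.18 = 1.643032
  |-4.08|^2 * 1.09 = 16.6464 * 1.09 = 18.144576
  |-0.21|^2 * 2.87 = 0.0441 * 2.87 = 0.126567
Step 3: Sum = 19.914175
Step 4: ||f-g||_2 = (19.914175)^(1/2) = 4.46253


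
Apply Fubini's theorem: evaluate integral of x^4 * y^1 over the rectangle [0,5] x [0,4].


By Fubini's theorem, the double integral factors as a product of single integrals:
Step 1: integral_0^5 x^4 dx = [x^5/5] from 0 to 5
     = 5^5/5 = 625
Step 2: integral_0^4 y^1 dy = [y^2/2] from 0 to 4
     = 4^2/2 = 8
Step 3: Double integral = 625 * 8 = 5000


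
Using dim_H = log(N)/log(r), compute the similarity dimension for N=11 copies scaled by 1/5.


For a self-similar set with N copies scaled by 1/r:
dim_H = log(N)/log(r) = log(11)/log(5)
= 2.397895/1.609438
= 1.489896


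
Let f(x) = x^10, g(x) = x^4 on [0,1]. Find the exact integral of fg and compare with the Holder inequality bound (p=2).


Step 1: Exact integral of f*g = integral(x^14, 0, 1) = 1/15
     = 0.066667
Step 2: Holder bound with p=2, q=2:
  ||f||_p = (integral x^20 dx)^(1/2) = (1/21)^(1/2) = 0.218218
  ||g||_q = (integral x^8 dx)^(1/2) = (1/9)^(1/2) = 0.333333
Step 3: Holder bound = ||f||_p * ||g||_q = 0.218218 * 0.333333 = 0.072739
Verification: 0.066667 <= 0.072739 (Holder holds)


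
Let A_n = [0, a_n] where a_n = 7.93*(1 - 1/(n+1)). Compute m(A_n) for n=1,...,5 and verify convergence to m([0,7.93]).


By continuity of measure from below: if A_n increases to A, then m(A_n) -> m(A).
Here A = [0, 7.93], so m(A) = 7.93
Step 1: a_1 = 7.93*(1 - 1/2) = 3.965, m(A_1) = 3.965
Step 2: a_2 = 7.93*(1 - 1/3) = 5.2867, m(A_2) = 5.2867
Step 3: a_3 = 7.93*(1 - 1/4) = 5.9475, m(A_3) = 5.9475
Step 4: a_4 = 7.93*(1 - 1/5) = 6.344, m(A_4) = 6.344
Step 5: a_5 = 7.93*(1 - 1/6) = 6.6083, m(A_5) = 6.6083
Limit: m(A_n) -> m([0,7.93]) = 7.93


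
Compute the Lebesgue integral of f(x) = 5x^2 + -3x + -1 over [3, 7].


The Lebesgue integral of a Riemann-integrable function agrees with the Riemann integral.
Antiderivative F(x) = (5/3)x^3 + (-3/2)x^2 + -1x
F(7) = (5/3)*7^3 + (-3/2)*7^2 + -1*7
     = (5/3)*343 + (-3/2)*49 + -1*7
     = 571.666667 + -73.5 + -7
     = 491.166667
F(3) = 28.5
Integral = F(7) - F(3) = 491.166667 - 28.5 = 462.666667


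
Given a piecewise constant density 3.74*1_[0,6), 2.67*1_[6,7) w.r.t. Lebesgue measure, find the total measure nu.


Integrate each piece of the Radon-Nikodym derivative:
Step 1: integral_0^6 3.74 dx = 3.74*(6-0) = 3.74*6 = 22.44
Step 2: integral_6^7 2.67 dx = 2.67*(7-6) = 2.67*1 = 2.67
Total: 22.44 + 2.67 = 25.11


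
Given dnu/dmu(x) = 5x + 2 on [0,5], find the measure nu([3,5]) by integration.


nu(A) = integral_A (dnu/dmu) dmu = integral_3^5 (5x + 2) dx
Step 1: Antiderivative F(x) = (5/2)x^2 + 2x
Step 2: F(5) = (5/2)*5^2 + 2*5 = 62.5 + 10 = 72.5
Step 3: F(3) = (5/2)*3^2 + 2*3 = 22.5 + 6 = 28.5
Step 4: nu([3,5]) = F(5) - F(3) = 72.5 - 28.5 = 44


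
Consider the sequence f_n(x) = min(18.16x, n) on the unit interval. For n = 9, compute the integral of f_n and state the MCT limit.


f(x) = 18.16x on [0,1]; f_n(x) = min(18.16x, n). At n = 9:
Step 1: f(x) reaches 9 at x = 9/18.16 = 0.495595
Step 2: integral(f_9) = integral(18.16x, 0, 0.495595) + integral(9, 0.495595, 1)
       = 18.16*0.495595^2/2 + 9*(1 - 0.495595)
       = 2.230176 + 4.539648
       = 6.769824
Step 3: As n -> infinity, f_n increases to f, so by MCT integral(f_n) -> integral(f) = 18.16/2 = 9.08.
Convergence: integral(f_9) = 6.769824 -> 9.08 as n -> infinity


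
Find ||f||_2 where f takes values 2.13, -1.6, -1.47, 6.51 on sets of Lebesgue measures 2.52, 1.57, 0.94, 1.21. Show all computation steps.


Step 1: Compute |f_i|^2 for each value:
  |2.13|^2 = 4.5369
  |-1.6|^2 = 2.56
  |-1.47|^2 = 2.1609
  |6.51|^2 = 42.3801
Step 2: Multiply by measures and sum:
  4.5369 * 2.52 = 11.432988
  2.56 * 1.57 = 4.0192
  2.1609 * 0.94 = 2.031246
  42.3801 * 1.21 = 51.279921
Sum = 11.432988 + 4.0192 + 2.031246 + 51.279921 = 68.763355
Step 3: Take the p-th root:
||f||_2 = (68.763355)^(1/2) = 8.292367


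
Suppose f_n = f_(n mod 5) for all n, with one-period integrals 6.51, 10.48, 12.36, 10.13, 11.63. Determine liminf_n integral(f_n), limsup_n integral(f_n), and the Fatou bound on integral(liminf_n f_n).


The sequence (integral(f_n)) is periodic with period 5, repeating the values 6.51, 10.48, 12.36, 10.13, 11.63 indefinitely.
Step 1: For a periodic sequence, every tail (a_m, a_(m+1), ...) contains all 5 period values infinitely often.
Step 2: Hence inf of every tail = min of the period values = min(6.51, 10.48, 12.36, 10.13, 11.63) = 6.51.
        liminf_n integral(f_n) = sup over m of (inf of tail from m) = 6.51.
Step 3: Similarly sup of every tail = max of the period values = 12.36.
        limsup_n integral(f_n) = 12.36.
Step 4: Fatou's lemma: integral(liminf_n f_n) <= liminf_n integral(f_n) = 6.51.
        So the integral of the pointwise liminf is at most 6.51.


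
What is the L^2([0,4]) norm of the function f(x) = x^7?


Step 1: ||f||_2 = (integral_0^4 |x^7|^2 dx)^(1/2)
     = (integral_0^4 x^14 dx)^(1/2)
Step 2: integral_0^4 x^14 dx = [x^15/(15)] from 0 to 4 = 4^15/15
     = 1073741824/15 = 7.158279e+07
Step 3: ||f||_2 = (7.158279e+07)^(1/2) = 8460.661219


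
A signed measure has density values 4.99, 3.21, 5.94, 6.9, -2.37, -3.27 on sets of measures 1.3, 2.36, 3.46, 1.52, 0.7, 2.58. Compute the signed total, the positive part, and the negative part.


Step 1: Compute signed measure on each set:
  Set 1: 4.99 * 1.3 = 6.487
  Set 2: 3.21 * 2.36 = 7.5756
  Set 3: 5.94 * 3.46 = 20.5524
  Set 4: 6.9 * 1.52 = 10.488
  Set 5: -2.37 * 0.7 = -1.659
  Set 6: -3.27 * 2.58 = -8.4366
Step 2: Total signed measure = (6.487) + (7.5756) + (20.5524) + (10.488) + (-1.659) + (-8.4366)
     = 35.0074
Step 3: Positive part mu+(X) = sum of positive contributions = 45.103
Step 4: Negative part mu-(X) = |sum of negative contributions| = 10.0956


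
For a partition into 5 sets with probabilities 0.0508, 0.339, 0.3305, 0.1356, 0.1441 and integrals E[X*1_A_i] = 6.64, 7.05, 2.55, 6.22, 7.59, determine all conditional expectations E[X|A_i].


For each cell A_i: E[X|A_i] = E[X*1_A_i] / P(A_i)
Step 1: E[X|A_1] = 6.64 / 0.0508 = 130.708661
Step 2: E[X|A_2] = 7.05 / 0.339 = 20.79646
Step 3: E[X|A_3] = 2.55 / 0.3305 = 7.715582
Step 4: E[X|A_4] = 6.22 / 0.1356 = 45.870206
Step 5: E[X|A_5] = 7.59 / 0.1441 = 52.671756
Verification: E[X] = sum E[X*1_A_i] = 6.64 + 7.05 + 2.55 + 6.22 + 7.59 = 30.05


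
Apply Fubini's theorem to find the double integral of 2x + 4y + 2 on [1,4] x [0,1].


By Fubini, integrate in x first, then y.
Step 1: Fix y, integrate over x in [1,4]:
  integral(2x + 4y + 2, x=1..4)
  = 2*(4^2 - 1^2)/2 + (4y + 2)*(4 - 1)
  = 15 + (4y + 2)*3
  = 15 + 12y + 6
  = 21 + 12y
Step 2: Integrate over y in [0,1]:
  integral(21 + 12y, y=0..1)
  = 21*1 + 12*(1^2 - 0^2)/2
  = 21 + 6
  = 27


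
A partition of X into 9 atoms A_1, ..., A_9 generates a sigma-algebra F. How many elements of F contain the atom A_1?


Each element of F is a union of some subset S of the 9 atoms.
The element contains A_1 iff A_1 is in S.
So we count subsets S of {A_1,...,A_9} with A_1 in S: choose freely among the other 8 atoms.
Count = 2^(9-1) = 2^8 = 256.


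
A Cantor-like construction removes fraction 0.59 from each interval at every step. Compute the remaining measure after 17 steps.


Step 1: At each step, fraction remaining = 1 - 0.59 = 0.41
Step 2: After 17 steps, measure = (0.41)^17
Result = 2.614120e-07


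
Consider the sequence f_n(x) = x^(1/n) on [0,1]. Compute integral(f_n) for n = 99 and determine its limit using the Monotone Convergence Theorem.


At n = 99: f_99(x) = x^(1/99).
Step 1: integral(x^(1/99), 0, 1) = [x^(1/99+1) / (1/99+1)] from 0 to 1
     = 1 / (1/99 + 1) = 1 / ((99+1)/99) = 99/(99+1)
     = 99/100 = 0.99
Step 2: As n -> infinity, f_n(x) = x^(1/n) -> 1 for x in (0,1], and f_n is increasing in n.
By MCT, lim_n integral(f_n) = integral(lim_n f_n) = integral(1, 0, 1) = 1.
Step 3: Verify convergence: 99/100 = 0.99 -> 1


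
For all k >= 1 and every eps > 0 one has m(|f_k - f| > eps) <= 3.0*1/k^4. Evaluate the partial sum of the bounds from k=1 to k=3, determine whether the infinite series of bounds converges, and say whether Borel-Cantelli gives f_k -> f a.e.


Step 1: List the terms 3.0*1/k^4 for k = 1 to 3:
  k=1: 3
  k=2: 0.1875
  k=3: 0.037037
Step 2: Partial sum = 3 + 0.1875 + 0.037037
     = 3.224537
Step 3: The full series sum_(k>=1) 3.0*1/k^4 converges (p-series with p = 4 > 1; a constant multiple of a convergent series converges).
Step 4: Fix eps > 0. Since sum_k m(|f_k - f| > eps) < infinity, the Borel-Cantelli lemma gives
        m(limsup_k {|f_k - f| > eps}) = 0, i.e. for a.e. x, |f_k(x) - f(x)| <= eps for all large k.
        Applying this with eps = 1/j for j = 1, 2, ... and intersecting the countably many full-measure sets,
        for a.e. x we get limsup_k |f_k(x) - f(x)| <= 1/j for every j, hence f_k -> f almost everywhere.
Conclusion: series converges; Borel-Cantelli yields f_k -> f a.e.


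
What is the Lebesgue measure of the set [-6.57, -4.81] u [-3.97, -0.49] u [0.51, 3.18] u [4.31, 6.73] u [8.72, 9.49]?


For pairwise disjoint intervals, m(union) = sum of lengths.
= (-4.81 - -6.57) + (-0.49 - -3.97) + (3.18 - 0.51) + (6.73 - 4.31) + (9.49 - 8.72)
= 1.76 + 3.48 + 2.67 + 2.42 + 0.77
= 11.1


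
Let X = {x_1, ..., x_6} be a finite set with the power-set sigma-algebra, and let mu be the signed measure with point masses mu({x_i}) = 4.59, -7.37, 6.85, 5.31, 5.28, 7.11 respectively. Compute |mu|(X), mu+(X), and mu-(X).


Step 1: Every measurable set is a union of atoms (the cells / points), so a Hahn decomposition is
  obtained by grouping atoms by sign: P = union of atoms with mu > 0, N = union of the remaining atoms.
  Atoms in P (indices): 1, 3, 4, 5, 6;  atoms in N (indices): 2
  Positive values: 4.59, 6.85, 5.31, 5.28, 7.11
  Negative values: -7.37
Step 2: mu+(X) = mu(P) = sum of positive atom values = 29.14
Step 3: mu-(X) = -mu(N) = sum of |negative atom values| = 7.37
Step 4: |mu|(X) = mu+(X) + mu-(X) = 29.14 + 7.37 = 36.51


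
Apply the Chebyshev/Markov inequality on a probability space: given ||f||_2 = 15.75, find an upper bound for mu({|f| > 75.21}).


Chebyshev/Markov inequality: mu(|f| > eps) <= (||f||_p / eps)^p
Step 1: ||f||_2 / eps = 15.75 / 75.21 = 0.209414
Step 2: Raise to power p = 2:
  (0.209414)^2 = 0.043854
Step 3: Therefore mu(|f| > 75.21) <= 0.043854


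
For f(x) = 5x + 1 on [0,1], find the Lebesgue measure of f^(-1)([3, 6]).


f^(-1)([3, 6]) = {x : 3 <= 5x + 1 <= 6}
Solving: (3 - 1)/5 <= x <= (6 - 1)/5
= [0.4, 1]
Intersecting with [0,1]: [0.4, 1]
Measure = 1 - 0.4 = 0.6


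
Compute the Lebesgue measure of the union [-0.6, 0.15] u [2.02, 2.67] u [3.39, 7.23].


For pairwise disjoint intervals, m(union) = sum of lengths.
= (0.15 - -0.6) + (2.67 - 2.02) + (7.23 - 3.39)
= 0.75 + 0.65 + 3.84
= 5.24


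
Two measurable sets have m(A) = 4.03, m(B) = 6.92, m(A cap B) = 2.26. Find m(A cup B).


By inclusion-exclusion: m(A u B) = m(A) + m(B) - m(A n B)
= 4.03 + 6.92 - 2.26
= 8.69


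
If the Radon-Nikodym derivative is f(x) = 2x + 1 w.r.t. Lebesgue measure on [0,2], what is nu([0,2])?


nu(A) = integral_A (dnu/dmu) dmu = integral_0^2 (2x + 1) dx
Step 1: Antiderivative F(x) = (2/2)x^2 + 1x
Step 2: F(2) = (2/2)*2^2 + 1*2 = 4 + 2 = 6
Step 3: F(0) = (2/2)*0^2 + 1*0 = 0.0 + 0 = 0.0
Step 4: nu([0,2]) = F(2) - F(0) = 6 - 0.0 = 6


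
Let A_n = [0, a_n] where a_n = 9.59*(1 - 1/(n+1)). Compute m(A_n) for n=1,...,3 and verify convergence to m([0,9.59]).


By continuity of measure from below: if A_n increases to A, then m(A_n) -> m(A).
Here A = [0, 9.59], so m(A) = 9.59
Step 1: a_1 = 9.59*(1 - 1/2) = 4.795, m(A_1) = 4.795
Step 2: a_2 = 9.59*(1 - 1/3) = 6.3933, m(A_2) = 6.3933
Step 3: a_3 = 9.59*(1 - 1/4) = 7.1925, m(A_3) = 7.1925
Limit: m(A_n) -> m([0,9.59]) = 9.59


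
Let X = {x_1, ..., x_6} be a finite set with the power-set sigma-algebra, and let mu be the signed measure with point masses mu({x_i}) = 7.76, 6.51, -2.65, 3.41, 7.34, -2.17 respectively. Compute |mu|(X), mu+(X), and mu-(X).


Step 1: Every measurable set is a union of atoms (the cells / points), so a Hahn decomposition is
  obtained by grouping atoms by sign: P = union of atoms with mu > 0, N = union of the remaining atoms.
  Atoms in P (indices): 1, 2, 4, 5;  atoms in N (indices): 3, 6
  Positive values: 7.76, 6.51, 3.41, 7.34
  Negative values: -2.65, -2.17
Step 2: mu+(X) = mu(P) = sum of positive atom values = 25.02
Step 3: mu-(X) = -mu(N) = sum of |negative atom values| = 4.82
Step 4: |mu|(X) = mu+(X) + mu-(X) = 25.02 + 4.82 = 29.84


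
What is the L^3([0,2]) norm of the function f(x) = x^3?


Step 1: ||f||_3 = (integral_0^2 |x^3|^3 dx)^(1/3)
     = (integral_0^2 x^9 dx)^(1/3)
Step 2: integral_0^2 x^9 dx = [x^10/(10)] from 0 to 2 = 2^10/10
     = 1024/10 = 102.4
Step 3: ||f||_3 = (102.4)^(1/3) = 4.678428


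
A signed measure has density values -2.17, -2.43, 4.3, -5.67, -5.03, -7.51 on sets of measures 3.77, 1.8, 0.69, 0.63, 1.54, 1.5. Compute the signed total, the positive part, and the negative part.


Step 1: Compute signed measure on each set:
  Set 1: -2.17 * 3.77 = -8.1809
  Set 2: -2.43 * 1.8 = -4.374
  Set 3: 4.3 * 0.69 = 2.967
  Set 4: -5.67 * 0.63 = -3.5721
  Set 5: -5.03 * 1.54 = -7.7462
  Set 6: -7.51 * 1.5 = -11.265
Step 2: Total signed measure = (-8.1809) + (-4.374) + (2.967) + (-3.5721) + (-7.7462) + (-11.265)
     = -32.1712
Step 3: Positive part mu+(X) = sum of positive contributions = 2.967
Step 4: Negative part mu-(X) = |sum of negative contributions| = 35.1382


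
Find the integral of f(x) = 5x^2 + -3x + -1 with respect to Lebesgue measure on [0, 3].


The Lebesgue integral of a Riemann-integrable function agrees with the Riemann integral.
Antiderivative F(x) = (5/3)x^3 + (-3/2)x^2 + -1x
F(3) = (5/3)*3^3 + (-3/2)*3^2 + -1*3
     = (5/3)*27 + (-3/2)*9 + -1*3
     = 45 + -13.5 + -3
     = 28.5
F(0) = 0.0
Integral = F(3) - F(0) = 28.5 - 0.0 = 28.5


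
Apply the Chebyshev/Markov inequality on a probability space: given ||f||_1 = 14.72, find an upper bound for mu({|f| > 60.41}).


Chebyshev/Markov inequality: mu(|f| > eps) <= (||f||_p / eps)^p
Step 1: ||f||_1 / eps = 14.72 / 60.41 = 0.243668
Step 2: Raise to power p = 1:
  (0.243668)^1 = 0.243668
Step 3: Therefore mu(|f| > 60.41) <= 0.243668


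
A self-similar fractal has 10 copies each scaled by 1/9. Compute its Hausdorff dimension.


For a self-similar set with N copies scaled by 1/r:
dim_H = log(N)/log(r) = log(10)/log(9)
= 2.302585/2.197225
= 1.047952


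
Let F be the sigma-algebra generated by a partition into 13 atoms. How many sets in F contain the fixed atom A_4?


Each element of F is a union of some subset S of the 13 atoms.
The element contains A_4 iff A_4 is in S.
So we count subsets S of {A_1,...,A_13} with A_4 in S: choose freely among the other 12 atoms.
Count = 2^(13-1) = 2^12 = 4096.


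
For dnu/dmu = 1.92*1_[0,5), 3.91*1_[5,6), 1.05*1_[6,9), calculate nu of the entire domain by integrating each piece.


Integrate each piece of the Radon-Nikodym derivative:
Step 1: integral_0^5 1.92 dx = 1.92*(5-0) = 1.92*5 = 9.6
Step 2: integral_5^6 3.91 dx = 3.91*(6-5) = 3.91*1 = 3.91
Step 3: integral_6^9 1.05 dx = 1.05*(9-6) = 1.05*3 = 3.15
Total: 9.6 + 3.91 + 3.15 = 16.66


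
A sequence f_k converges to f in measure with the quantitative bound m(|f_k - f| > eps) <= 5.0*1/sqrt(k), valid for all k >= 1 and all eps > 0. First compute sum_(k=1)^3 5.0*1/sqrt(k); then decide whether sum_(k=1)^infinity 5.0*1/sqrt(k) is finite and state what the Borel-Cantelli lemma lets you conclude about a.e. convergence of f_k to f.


Step 1: List the terms 5.0*1/sqrt(k) for k = 1 to 3:
  k=1: 5
  k=2: 3.535534
  k=3: 2.886751
Step 2: Partial sum = 5 + 3.535534 + 2.886751
     = 11.422285
Step 3: The full series sum_(k>=1) 5.0*1/sqrt(k) diverges (p-series with p = 1/2 <= 1; a nonzero constant multiple of a divergent series diverges).
Step 4: The (first) Borel-Cantelli lemma requires a summable sequence of measures, so it does not apply here;
        from this bound alone no conclusion about a.e. convergence can be drawn (convergence in measure still
        gives an a.e.-convergent subsequence, but not a.e. convergence of the whole sequence).
Conclusion: series diverges; Borel-Cantelli is inconclusive about a.e. convergence of f_k.
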